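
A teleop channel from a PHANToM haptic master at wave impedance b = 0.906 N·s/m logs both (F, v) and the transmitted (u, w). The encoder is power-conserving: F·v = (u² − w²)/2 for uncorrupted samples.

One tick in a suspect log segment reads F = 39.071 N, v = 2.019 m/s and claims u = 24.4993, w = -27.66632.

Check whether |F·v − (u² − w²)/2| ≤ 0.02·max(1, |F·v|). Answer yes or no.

no

F·v = 39.071×2.019 = 78.8843 W.
(u² − w²)/2 = (600.2157 − 765.4253)/2 = -82.6048 W.
|Δ| = 161.4891;  2% of max(1, |F·v|) = 1.5777.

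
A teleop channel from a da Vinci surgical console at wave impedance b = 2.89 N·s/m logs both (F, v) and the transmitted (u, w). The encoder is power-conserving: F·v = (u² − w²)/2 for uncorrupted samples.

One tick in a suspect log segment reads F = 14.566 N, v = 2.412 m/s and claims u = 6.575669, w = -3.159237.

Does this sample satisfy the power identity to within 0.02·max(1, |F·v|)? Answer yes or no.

no

F·v = 14.566×2.412 = 35.133192 W.
(u² − w²)/2 = (43.239423 − 9.980778)/2 = 16.629322 W.
|Δ| = 18.503870;  2% of max(1, |F·v|) = 0.702664.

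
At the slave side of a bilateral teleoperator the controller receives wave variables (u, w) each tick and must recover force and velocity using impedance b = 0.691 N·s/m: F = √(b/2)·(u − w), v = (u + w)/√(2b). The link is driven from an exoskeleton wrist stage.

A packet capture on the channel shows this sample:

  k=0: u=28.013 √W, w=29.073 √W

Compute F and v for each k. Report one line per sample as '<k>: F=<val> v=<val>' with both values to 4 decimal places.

k=0: u−w=-1.0600, u+w=57.0860; √(b/2)=0.5878, √(2b)=1.1756; F=0.5878×(-1.06)=-0.6231, v=57.0860/1.1756=48.5597

0: F=-0.6231 v=48.5597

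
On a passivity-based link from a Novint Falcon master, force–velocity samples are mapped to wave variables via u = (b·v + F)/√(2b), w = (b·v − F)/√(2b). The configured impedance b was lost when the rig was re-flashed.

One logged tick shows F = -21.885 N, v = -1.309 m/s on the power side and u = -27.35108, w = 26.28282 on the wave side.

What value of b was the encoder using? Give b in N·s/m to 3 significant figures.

b = 0.333 N·s/m

u + w = -1.06826;  u + w = √(2b)·v, so √(2b) = -1.06826/(-1.309) = 0.81609.
b = (√(2b))²/2 = 0.66600/2 = 0.33300.
(Check via u − w = 2F/√(2b): u − w = -53.63390, 2F/√(2b) = -53.63388.)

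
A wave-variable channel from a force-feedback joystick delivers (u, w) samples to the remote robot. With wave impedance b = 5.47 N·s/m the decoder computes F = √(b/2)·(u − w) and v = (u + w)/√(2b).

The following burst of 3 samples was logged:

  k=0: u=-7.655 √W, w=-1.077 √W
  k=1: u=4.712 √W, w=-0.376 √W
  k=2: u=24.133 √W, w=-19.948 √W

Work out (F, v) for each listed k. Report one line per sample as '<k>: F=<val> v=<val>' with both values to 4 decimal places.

0: F=-10.8786 v=-2.6400
1: F=8.4145 v=1.3109
2: F=72.9004 v=1.2653

k=0: u−w=-6.5780, u+w=-8.7320; √(b/2)=1.6538, √(2b)=3.3076; F=1.6538×(-6.578)=-10.8786, v=-8.7320/3.3076=-2.6400
k=1: u−w=5.0880, u+w=4.3360; √(b/2)=1.6538, √(2b)=3.3076; F=1.6538×5.088=8.4145, v=4.3360/3.3076=1.3109
k=2: u−w=44.0810, u+w=4.1850; √(b/2)=1.6538, √(2b)=3.3076; F=1.6538×44.081=72.9004, v=4.1850/3.3076=1.2653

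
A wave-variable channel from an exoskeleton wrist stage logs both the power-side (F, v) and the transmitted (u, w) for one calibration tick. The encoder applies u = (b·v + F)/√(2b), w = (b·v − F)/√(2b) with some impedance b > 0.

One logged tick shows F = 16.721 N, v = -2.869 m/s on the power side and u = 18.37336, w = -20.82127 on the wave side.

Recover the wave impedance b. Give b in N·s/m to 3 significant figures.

b = 0.364 N·s/m

u + w = -2.4479;  u + w = √(2b)·v, so √(2b) = -2.4479/(-2.869) = 0.8532.
b = (√(2b))²/2 = 0.7280/2 = 0.3640.
(Check via u − w = 2F/√(2b): u − w = 39.1946, 2F/√(2b) = 39.1947.)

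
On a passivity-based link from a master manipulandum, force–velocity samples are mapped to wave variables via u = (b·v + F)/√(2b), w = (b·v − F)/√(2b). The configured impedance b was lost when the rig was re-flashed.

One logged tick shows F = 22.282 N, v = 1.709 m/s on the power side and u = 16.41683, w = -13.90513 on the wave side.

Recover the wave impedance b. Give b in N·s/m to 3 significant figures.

b = 1.08 N·s/m

u + w = 2.51170;  u + w = √(2b)·v, so √(2b) = 2.51170/1.709 = 1.46969.
b = (√(2b))²/2 = 2.15999/2 = 1.07999.
(Check via u − w = 2F/√(2b): u − w = 30.32196, 2F/√(2b) = 30.32204.)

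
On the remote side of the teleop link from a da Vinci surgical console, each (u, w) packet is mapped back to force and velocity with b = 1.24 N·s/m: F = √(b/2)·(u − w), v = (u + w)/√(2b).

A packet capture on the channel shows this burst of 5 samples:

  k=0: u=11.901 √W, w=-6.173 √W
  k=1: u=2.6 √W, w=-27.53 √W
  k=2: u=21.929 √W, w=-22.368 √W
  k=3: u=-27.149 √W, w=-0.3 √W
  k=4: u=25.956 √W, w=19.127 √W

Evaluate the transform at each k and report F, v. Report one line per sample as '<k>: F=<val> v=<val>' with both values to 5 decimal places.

0: F=14.23148 v=3.63728
1: F=23.72439 v=-15.83057
2: F=34.87949 v=-0.27877
3: F=-21.14092 v=-17.43013
4: F=5.37716 v=28.62773

k=0: u−w=18.07400, u+w=5.72800; √(b/2)=0.78740, √(2b)=1.57480; F=0.78740×18.074=14.23148, v=5.72800/1.57480=3.63728
k=1: u−w=30.13000, u+w=-24.93000; √(b/2)=0.78740, √(2b)=1.57480; F=0.78740×30.13=23.72439, v=-24.93000/1.57480=-15.83057
k=2: u−w=44.29700, u+w=-0.43900; √(b/2)=0.78740, √(2b)=1.57480; F=0.78740×44.297=34.87949, v=-0.43900/1.57480=-0.27877
k=3: u−w=-26.84900, u+w=-27.44900; √(b/2)=0.78740, √(2b)=1.57480; F=0.78740×(-26.849)=-21.14092, v=-27.44900/1.57480=-17.43013
k=4: u−w=6.82900, u+w=45.08300; √(b/2)=0.78740, √(2b)=1.57480; F=0.78740×6.829=5.37716, v=45.08300/1.57480=28.62773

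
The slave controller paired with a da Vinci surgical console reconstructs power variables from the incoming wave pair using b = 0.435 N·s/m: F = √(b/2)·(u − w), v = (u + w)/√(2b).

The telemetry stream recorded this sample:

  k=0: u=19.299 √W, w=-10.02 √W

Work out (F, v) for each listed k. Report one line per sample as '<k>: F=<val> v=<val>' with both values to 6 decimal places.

k=0: u−w=29.319000, u+w=9.279000; √(b/2)=0.466369, √(2b)=0.932738; F=0.466369×29.319=13.673471, v=9.279000/0.932738=9.948132

0: F=13.673471 v=9.948132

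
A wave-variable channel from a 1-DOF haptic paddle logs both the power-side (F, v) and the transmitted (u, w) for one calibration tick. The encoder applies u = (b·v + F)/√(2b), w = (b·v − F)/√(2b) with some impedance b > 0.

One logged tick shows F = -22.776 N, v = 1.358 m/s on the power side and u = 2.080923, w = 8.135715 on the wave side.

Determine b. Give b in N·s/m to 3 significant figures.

u + w = 10.216638;  u + w = √(2b)·v, so √(2b) = 10.216638/1.358 = 7.523297.
b = (√(2b))²/2 = 56.600005/2 = 28.300003.
(Check via u − w = 2F/√(2b): u − w = -6.054792, 2F/√(2b) = -6.054792.)

b = 28.3 N·s/m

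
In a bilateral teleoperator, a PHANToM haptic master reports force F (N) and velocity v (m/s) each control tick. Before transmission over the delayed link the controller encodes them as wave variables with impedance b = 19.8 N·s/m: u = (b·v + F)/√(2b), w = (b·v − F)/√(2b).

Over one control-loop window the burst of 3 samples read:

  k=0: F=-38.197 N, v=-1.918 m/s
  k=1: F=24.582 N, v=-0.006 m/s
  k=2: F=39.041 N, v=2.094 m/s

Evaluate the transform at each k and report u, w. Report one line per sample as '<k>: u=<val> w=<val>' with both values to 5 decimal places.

k=0: b·v=19.8×(-1.918)=-37.97640; √(2b)=6.29285; u=(-37.97640+(-38.197))/6.29285=-12.10475, w=(-37.97640−(-38.197))/6.29285=0.03506
k=1: b·v=19.8×(-0.006)=-0.11880; √(2b)=6.29285; u=(-0.11880+24.582)/6.29285=3.88746, w=(-0.11880−24.582)/6.29285=-3.92521
k=2: b·v=19.8×2.094=41.46120; √(2b)=6.29285; u=(41.46120+39.041)/6.29285=12.79264, w=(41.46120−39.041)/6.29285=0.38460

0: u=-12.10475 w=0.03506
1: u=3.88746 w=-3.92521
2: u=12.79264 w=0.38460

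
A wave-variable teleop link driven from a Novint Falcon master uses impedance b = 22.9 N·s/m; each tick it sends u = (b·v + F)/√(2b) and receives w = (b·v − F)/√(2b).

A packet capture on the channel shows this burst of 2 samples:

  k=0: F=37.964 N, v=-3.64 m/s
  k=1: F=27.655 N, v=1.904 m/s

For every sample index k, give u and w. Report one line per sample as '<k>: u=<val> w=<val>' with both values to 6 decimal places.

0: u=-6.707282 w=-17.926672
1: u=10.529127 w=2.356326

k=0: b·v=22.9×(-3.64)=-83.356000; √(2b)=6.767570; u=(-83.356000+37.964)/6.767570=-6.707282, w=(-83.356000−37.964)/6.767570=-17.926672
k=1: b·v=22.9×1.904=43.601600; √(2b)=6.767570; u=(43.601600+27.655)/6.767570=10.529127, w=(43.601600−27.655)/6.767570=2.356326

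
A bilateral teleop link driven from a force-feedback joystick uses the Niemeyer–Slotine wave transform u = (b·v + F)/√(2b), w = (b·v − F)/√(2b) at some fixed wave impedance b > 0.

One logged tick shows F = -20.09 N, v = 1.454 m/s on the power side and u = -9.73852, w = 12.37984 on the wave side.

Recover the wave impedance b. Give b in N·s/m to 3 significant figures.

b = 1.65 N·s/m

u + w = 2.6413;  u + w = √(2b)·v, so √(2b) = 2.6413/1.454 = 1.8166.
b = (√(2b))²/2 = 3.3000/2 = 1.6500.
(Check via u − w = 2F/√(2b): u − w = -22.1184, 2F/√(2b) = -22.1184.)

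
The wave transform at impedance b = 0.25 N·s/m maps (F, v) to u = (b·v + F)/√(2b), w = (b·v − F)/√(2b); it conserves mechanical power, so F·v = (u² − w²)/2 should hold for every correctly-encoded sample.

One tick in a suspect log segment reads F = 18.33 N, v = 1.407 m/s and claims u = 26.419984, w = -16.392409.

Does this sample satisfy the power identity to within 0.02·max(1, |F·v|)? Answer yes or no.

F·v = 18.33×1.407 = 25.790310 W.
(u² − w²)/2 = (698.015555 − 268.711073)/2 = 214.652241 W.
|Δ| = 188.861931;  2% of max(1, |F·v|) = 0.515806.

no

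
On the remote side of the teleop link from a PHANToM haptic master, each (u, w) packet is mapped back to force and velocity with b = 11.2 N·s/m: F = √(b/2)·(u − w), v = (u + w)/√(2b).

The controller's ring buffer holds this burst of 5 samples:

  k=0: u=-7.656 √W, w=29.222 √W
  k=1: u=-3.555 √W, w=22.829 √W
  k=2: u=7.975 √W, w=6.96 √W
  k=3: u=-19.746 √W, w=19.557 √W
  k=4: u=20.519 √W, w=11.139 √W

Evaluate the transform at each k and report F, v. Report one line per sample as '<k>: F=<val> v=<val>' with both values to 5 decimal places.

k=0: u−w=-36.87800, u+w=21.56600; √(b/2)=2.36643, √(2b)=4.73286; F=2.36643×(-36.878)=-87.26928, v=21.56600/4.73286=4.55665
k=1: u−w=-26.38400, u+w=19.27400; √(b/2)=2.36643, √(2b)=4.73286; F=2.36643×(-26.384)=-62.43594, v=19.27400/4.73286=4.07238
k=2: u−w=1.01500, u+w=14.93500; √(b/2)=2.36643, √(2b)=4.73286; F=2.36643×1.015=2.40193, v=14.93500/4.73286=3.15559
k=3: u−w=-39.30300, u+w=-0.18900; √(b/2)=2.36643, √(2b)=4.73286; F=2.36643×(-39.303)=-93.00787, v=-0.18900/4.73286=-0.03993
k=4: u−w=9.38000, u+w=31.65800; √(b/2)=2.36643, √(2b)=4.73286; F=2.36643×9.38=22.19713, v=31.65800/4.73286=6.68897

0: F=-87.26928 v=4.55665
1: F=-62.43594 v=4.07238
2: F=2.40193 v=3.15559
3: F=-93.00787 v=-0.03993
4: F=22.19713 v=6.68897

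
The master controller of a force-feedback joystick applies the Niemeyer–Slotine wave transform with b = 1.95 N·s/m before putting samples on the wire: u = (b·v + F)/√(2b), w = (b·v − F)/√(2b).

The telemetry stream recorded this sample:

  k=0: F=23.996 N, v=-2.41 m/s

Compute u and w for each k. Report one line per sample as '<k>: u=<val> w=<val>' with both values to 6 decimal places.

0: u=9.771163 w=-14.530531

k=0: b·v=1.95×(-2.41)=-4.699500; √(2b)=1.974842; u=(-4.699500+23.996)/1.974842=9.771163, w=(-4.699500−23.996)/1.974842=-14.530531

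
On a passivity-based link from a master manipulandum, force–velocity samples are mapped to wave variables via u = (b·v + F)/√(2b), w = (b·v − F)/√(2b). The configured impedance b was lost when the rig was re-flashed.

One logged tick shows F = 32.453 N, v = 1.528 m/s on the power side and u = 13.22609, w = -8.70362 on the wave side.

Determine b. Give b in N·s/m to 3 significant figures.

u + w = 4.5225;  u + w = √(2b)·v, so √(2b) = 4.5225/1.528 = 2.9597.
b = (√(2b))²/2 = 8.7600/2 = 4.3800.
(Check via u − w = 2F/√(2b): u − w = 21.9297, 2F/√(2b) = 21.9297.)

b = 4.38 N·s/m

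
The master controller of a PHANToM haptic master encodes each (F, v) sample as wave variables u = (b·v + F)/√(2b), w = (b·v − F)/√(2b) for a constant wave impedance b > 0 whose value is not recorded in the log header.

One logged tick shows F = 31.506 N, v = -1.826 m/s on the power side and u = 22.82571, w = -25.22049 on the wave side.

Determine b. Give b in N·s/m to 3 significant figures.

u + w = -2.39478;  u + w = √(2b)·v, so √(2b) = -2.39478/(-1.826) = 1.31149.
b = (√(2b))²/2 = 1.72000/2 = 0.86000.
(Check via u − w = 2F/√(2b): u − w = 48.04620, 2F/√(2b) = 48.04613.)

b = 0.86 N·s/m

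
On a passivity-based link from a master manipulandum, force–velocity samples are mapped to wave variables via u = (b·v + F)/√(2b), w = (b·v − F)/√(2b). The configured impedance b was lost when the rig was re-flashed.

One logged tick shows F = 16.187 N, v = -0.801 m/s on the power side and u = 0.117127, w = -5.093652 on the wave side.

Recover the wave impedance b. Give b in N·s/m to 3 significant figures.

u + w = -4.976525;  u + w = √(2b)·v, so √(2b) = -4.976525/(-0.801) = 6.212890.
b = (√(2b))²/2 = 38.600004/2 = 19.300002.
(Check via u − w = 2F/√(2b): u − w = 5.210779, 2F/√(2b) = 5.210779.)

b = 19.3 N·s/m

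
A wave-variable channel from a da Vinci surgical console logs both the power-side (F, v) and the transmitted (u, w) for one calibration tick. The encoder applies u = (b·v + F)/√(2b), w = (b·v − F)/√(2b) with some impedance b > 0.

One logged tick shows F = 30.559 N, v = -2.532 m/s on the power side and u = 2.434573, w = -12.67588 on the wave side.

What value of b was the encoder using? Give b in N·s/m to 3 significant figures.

b = 8.18 N·s/m

u + w = -10.241307;  u + w = √(2b)·v, so √(2b) = -10.241307/(-2.532) = 4.044750.
b = (√(2b))²/2 = 16.360003/2 = 8.180001.
(Check via u − w = 2F/√(2b): u − w = 15.110453, 2F/√(2b) = 15.110452.)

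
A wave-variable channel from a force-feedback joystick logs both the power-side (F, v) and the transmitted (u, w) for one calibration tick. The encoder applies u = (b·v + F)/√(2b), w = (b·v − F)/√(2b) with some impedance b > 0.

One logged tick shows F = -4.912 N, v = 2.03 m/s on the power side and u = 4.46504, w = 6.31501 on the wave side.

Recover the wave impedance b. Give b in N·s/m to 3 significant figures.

u + w = 10.7800;  u + w = √(2b)·v, so √(2b) = 10.7800/2.03 = 5.3104.
b = (√(2b))²/2 = 28.2000/2 = 14.1000.
(Check via u − w = 2F/√(2b): u − w = -1.8500, 2F/√(2b) = -1.8500.)

b = 14.1 N·s/m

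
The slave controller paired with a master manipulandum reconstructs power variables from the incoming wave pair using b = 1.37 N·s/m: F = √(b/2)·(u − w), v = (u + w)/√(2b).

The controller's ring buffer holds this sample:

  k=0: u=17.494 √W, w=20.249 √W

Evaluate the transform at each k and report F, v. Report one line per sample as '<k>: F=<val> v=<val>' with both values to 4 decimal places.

0: F=-2.2802 v=22.8014

k=0: u−w=-2.7550, u+w=37.7430; √(b/2)=0.8276, √(2b)=1.6553; F=0.8276×(-2.755)=-2.2802, v=37.7430/1.6553=22.8014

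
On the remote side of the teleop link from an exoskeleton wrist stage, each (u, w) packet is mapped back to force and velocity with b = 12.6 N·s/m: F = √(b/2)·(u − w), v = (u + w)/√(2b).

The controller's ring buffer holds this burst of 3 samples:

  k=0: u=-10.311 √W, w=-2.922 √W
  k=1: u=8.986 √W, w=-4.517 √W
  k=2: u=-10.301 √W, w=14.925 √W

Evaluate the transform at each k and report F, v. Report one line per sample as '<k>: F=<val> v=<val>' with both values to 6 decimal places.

0: F=-18.546243 v=-2.636077
1: F=33.892261 v=0.890246
2: F=-63.316757 v=0.921123

k=0: u−w=-7.389000, u+w=-13.233000; √(b/2)=2.509980, √(2b)=5.019960; F=2.509980×(-7.389)=-18.546243, v=-13.233000/5.019960=-2.636077
k=1: u−w=13.503000, u+w=4.469000; √(b/2)=2.509980, √(2b)=5.019960; F=2.509980×13.503=33.892261, v=4.469000/5.019960=0.890246
k=2: u−w=-25.226000, u+w=4.624000; √(b/2)=2.509980, √(2b)=5.019960; F=2.509980×(-25.226)=-63.316757, v=4.624000/5.019960=0.921123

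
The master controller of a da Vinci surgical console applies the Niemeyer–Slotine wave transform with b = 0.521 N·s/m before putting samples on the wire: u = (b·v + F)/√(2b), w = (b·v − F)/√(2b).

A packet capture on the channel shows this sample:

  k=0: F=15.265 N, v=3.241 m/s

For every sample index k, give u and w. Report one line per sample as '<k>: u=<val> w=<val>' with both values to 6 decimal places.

k=0: b·v=0.521×3.241=1.688561; √(2b)=1.020784; u=(1.688561+15.265)/1.020784=16.608372, w=(1.688561−15.265)/1.020784=-13.300011

0: u=16.608372 w=-13.300011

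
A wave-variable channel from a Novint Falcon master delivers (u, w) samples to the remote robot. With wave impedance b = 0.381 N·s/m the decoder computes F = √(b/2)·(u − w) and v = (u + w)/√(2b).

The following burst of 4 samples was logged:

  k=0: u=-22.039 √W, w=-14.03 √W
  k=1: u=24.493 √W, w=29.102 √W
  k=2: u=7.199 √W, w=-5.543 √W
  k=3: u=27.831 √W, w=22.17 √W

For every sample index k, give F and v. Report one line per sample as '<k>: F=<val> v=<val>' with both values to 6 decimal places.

0: F=-3.495633 v=-41.319648
1: F=-2.011658 v=61.396949
2: F=5.561412 v=1.897068
3: F=2.470817 v=57.279762

k=0: u−w=-8.009000, u+w=-36.069000; √(b/2)=0.436463, √(2b)=0.872926; F=0.436463×(-8.009)=-3.495633, v=-36.069000/0.872926=-41.319648
k=1: u−w=-4.609000, u+w=53.595000; √(b/2)=0.436463, √(2b)=0.872926; F=0.436463×(-4.609)=-2.011658, v=53.595000/0.872926=61.396949
k=2: u−w=12.742000, u+w=1.656000; √(b/2)=0.436463, √(2b)=0.872926; F=0.436463×12.742=5.561412, v=1.656000/0.872926=1.897068
k=3: u−w=5.661000, u+w=50.001000; √(b/2)=0.436463, √(2b)=0.872926; F=0.436463×5.661=2.470817, v=50.001000/0.872926=57.279762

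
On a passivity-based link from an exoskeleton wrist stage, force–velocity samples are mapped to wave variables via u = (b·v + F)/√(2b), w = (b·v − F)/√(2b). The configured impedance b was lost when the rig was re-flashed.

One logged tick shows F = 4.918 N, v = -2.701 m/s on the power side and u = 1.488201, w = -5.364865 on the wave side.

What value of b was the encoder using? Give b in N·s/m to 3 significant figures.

u + w = -3.876664;  u + w = √(2b)·v, so √(2b) = -3.876664/(-2.701) = 1.435270.
b = (√(2b))²/2 = 2.060000/2 = 1.030000.
(Check via u − w = 2F/√(2b): u − w = 6.853066, 2F/√(2b) = 6.853066.)

b = 1.03 N·s/m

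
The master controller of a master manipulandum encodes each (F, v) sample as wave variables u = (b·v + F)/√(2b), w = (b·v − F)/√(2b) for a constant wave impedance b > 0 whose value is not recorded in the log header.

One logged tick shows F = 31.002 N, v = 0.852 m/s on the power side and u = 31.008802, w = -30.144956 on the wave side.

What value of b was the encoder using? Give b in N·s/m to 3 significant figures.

b = 0.514 N·s/m

u + w = 0.863846;  u + w = √(2b)·v, so √(2b) = 0.863846/0.852 = 1.013904.
b = (√(2b))²/2 = 1.028001/2 = 0.514000.
(Check via u − w = 2F/√(2b): u − w = 61.153758, 2F/√(2b) = 61.153733.)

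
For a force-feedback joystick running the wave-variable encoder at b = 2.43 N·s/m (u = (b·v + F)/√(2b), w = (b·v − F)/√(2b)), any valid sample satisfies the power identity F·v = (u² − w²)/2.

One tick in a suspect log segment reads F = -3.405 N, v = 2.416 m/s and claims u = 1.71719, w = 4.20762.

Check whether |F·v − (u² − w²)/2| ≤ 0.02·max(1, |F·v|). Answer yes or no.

no

F·v = (-3.405)×2.416 = -8.22648 W.
(u² − w²)/2 = (2.94874 − 17.70407)/2 = -7.37766 W.
|Δ| = 0.84882;  2% of max(1, |F·v|) = 0.16453.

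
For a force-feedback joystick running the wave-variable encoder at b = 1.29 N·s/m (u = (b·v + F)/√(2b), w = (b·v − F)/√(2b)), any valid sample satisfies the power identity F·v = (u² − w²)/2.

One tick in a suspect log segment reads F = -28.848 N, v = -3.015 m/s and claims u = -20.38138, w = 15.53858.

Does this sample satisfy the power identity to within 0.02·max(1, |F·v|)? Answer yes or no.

F·v = (-28.848)×(-3.015) = 86.97672 W.
(u² − w²)/2 = (415.40065 − 241.44747)/2 = 86.97659 W.
|Δ| = 0.00013;  2% of max(1, |F·v|) = 1.73953.

yes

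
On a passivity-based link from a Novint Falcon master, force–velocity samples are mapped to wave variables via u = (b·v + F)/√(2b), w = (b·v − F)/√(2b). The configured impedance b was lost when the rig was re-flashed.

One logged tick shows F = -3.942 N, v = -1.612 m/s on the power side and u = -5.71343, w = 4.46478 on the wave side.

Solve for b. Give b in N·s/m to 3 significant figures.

u + w = -1.24865;  u + w = √(2b)·v, so √(2b) = -1.24865/(-1.612) = 0.77460.
b = (√(2b))²/2 = 0.60000/2 = 0.30000.
(Check via u − w = 2F/√(2b): u − w = -10.17821, 2F/√(2b) = -10.17820.)

b = 0.3 N·s/m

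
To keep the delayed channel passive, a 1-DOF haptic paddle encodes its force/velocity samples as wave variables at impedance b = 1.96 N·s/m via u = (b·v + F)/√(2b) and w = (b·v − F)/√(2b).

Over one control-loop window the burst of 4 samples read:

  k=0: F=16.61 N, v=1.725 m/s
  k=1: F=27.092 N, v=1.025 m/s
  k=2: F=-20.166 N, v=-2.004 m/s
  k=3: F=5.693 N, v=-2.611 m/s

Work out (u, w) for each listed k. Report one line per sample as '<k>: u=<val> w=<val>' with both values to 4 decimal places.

k=0: b·v=1.96×1.725=3.3810; √(2b)=1.9799; u=(3.3810+16.61)/1.9799=10.0970, w=(3.3810−16.61)/1.9799=-6.6817
k=1: b·v=1.96×1.025=2.0090; √(2b)=1.9799; u=(2.0090+27.092)/1.9799=14.6982, w=(2.0090−27.092)/1.9799=-12.6688
k=2: b·v=1.96×(-2.004)=-3.9278; √(2b)=1.9799; u=(-3.9278+(-20.166))/1.9799=-12.1692, w=(-3.9278−(-20.166))/1.9799=8.2015
k=3: b·v=1.96×(-2.611)=-5.1176; √(2b)=1.9799; u=(-5.1176+5.693)/1.9799=0.2906, w=(-5.1176−5.693)/1.9799=-5.4602

0: u=10.0970 w=-6.6817
1: u=14.6982 w=-12.6688
2: u=-12.1692 w=8.2015
3: u=0.2906 w=-5.4602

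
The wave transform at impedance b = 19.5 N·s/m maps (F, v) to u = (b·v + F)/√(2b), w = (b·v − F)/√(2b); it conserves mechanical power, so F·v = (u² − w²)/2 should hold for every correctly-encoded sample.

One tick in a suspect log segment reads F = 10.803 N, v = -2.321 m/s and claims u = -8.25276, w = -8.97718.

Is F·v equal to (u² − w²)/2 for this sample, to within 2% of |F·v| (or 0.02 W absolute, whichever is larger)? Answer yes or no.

no

F·v = 10.803×(-2.321) = -25.0738 W.
(u² − w²)/2 = (68.1080 − 80.5898)/2 = -6.2409 W.
|Δ| = 18.8329;  2% of max(1, |F·v|) = 0.5015.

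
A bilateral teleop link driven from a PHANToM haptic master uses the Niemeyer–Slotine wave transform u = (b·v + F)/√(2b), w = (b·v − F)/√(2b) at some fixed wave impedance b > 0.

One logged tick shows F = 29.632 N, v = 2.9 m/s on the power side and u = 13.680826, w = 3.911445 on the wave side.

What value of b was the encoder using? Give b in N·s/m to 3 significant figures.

u + w = 17.592271;  u + w = √(2b)·v, so √(2b) = 17.592271/2.9 = 6.066300.
b = (√(2b))²/2 = 36.800000/2 = 18.400000.
(Check via u − w = 2F/√(2b): u − w = 9.769381, 2F/√(2b) = 9.769381.)

b = 18.4 N·s/m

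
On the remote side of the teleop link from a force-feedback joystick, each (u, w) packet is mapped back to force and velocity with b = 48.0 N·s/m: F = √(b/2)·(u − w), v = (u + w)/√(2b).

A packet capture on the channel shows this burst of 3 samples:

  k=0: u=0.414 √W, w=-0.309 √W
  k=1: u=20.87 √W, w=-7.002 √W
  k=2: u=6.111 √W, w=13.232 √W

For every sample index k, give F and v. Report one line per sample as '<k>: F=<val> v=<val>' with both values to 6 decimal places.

0: F=3.541962 v=0.010717
1: F=136.544356 v=1.415397
2: F=-34.885633 v=1.974187

k=0: u−w=0.723000, u+w=0.105000; √(b/2)=4.898979, √(2b)=9.797959; F=4.898979×0.723=3.541962, v=0.105000/9.797959=0.010717
k=1: u−w=27.872000, u+w=13.868000; √(b/2)=4.898979, √(2b)=9.797959; F=4.898979×27.872=136.544356, v=13.868000/9.797959=1.415397
k=2: u−w=-7.121000, u+w=19.343000; √(b/2)=4.898979, √(2b)=9.797959; F=4.898979×(-7.121)=-34.885633, v=19.343000/9.797959=1.974187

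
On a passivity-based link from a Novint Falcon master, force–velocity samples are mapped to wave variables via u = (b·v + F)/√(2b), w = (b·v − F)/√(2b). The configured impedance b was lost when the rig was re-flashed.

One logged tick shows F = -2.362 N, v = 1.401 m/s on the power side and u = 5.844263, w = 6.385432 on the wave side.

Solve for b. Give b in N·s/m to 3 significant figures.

b = 38.1 N·s/m

u + w = 12.229695;  u + w = √(2b)·v, so √(2b) = 12.229695/1.401 = 8.729261.
b = (√(2b))²/2 = 76.200002/2 = 38.100001.
(Check via u − w = 2F/√(2b): u − w = -0.541169, 2F/√(2b) = -0.541168.)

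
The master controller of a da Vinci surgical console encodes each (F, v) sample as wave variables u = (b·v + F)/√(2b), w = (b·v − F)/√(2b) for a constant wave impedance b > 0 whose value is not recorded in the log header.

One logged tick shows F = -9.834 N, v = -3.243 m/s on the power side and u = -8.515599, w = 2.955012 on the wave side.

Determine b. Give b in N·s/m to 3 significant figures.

b = 1.47 N·s/m

u + w = -5.560587;  u + w = √(2b)·v, so √(2b) = -5.560587/(-3.243) = 1.714643.
b = (√(2b))²/2 = 2.940000/2 = 1.470000.
(Check via u − w = 2F/√(2b): u − w = -11.470611, 2F/√(2b) = -11.470610.)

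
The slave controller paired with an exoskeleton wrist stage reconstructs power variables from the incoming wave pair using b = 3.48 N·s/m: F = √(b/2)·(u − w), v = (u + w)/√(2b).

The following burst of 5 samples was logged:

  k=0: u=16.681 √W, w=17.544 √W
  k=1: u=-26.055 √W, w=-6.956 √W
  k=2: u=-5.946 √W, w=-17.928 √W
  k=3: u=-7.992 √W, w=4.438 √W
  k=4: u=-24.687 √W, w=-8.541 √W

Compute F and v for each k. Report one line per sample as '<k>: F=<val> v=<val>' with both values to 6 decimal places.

k=0: u−w=-0.863000, u+w=34.225000; √(b/2)=1.319091, √(2b)=2.638181; F=1.319091×(-0.863)=-1.138375, v=34.225000/2.638181=12.972953
k=1: u−w=-19.099000, u+w=-33.011000; √(b/2)=1.319091, √(2b)=2.638181; F=1.319091×(-19.099)=-25.193311, v=-33.011000/2.638181=-12.512787
k=2: u−w=11.982000, u+w=-23.874000; √(b/2)=1.319091, √(2b)=2.638181; F=1.319091×11.982=15.805344, v=-23.874000/2.638181=-9.049416
k=3: u−w=-12.430000, u+w=-3.554000; √(b/2)=1.319091, √(2b)=2.638181; F=1.319091×(-12.43)=-16.396296, v=-3.554000/2.638181=-1.347140
k=4: u−w=-16.146000, u+w=-33.228000; √(b/2)=1.319091, √(2b)=2.638181; F=1.319091×(-16.146)=-21.298037, v=-33.228000/2.638181=-12.595041

0: F=-1.138375 v=12.972953
1: F=-25.193311 v=-12.512787
2: F=15.805344 v=-9.049416
3: F=-16.396296 v=-1.347140
4: F=-21.298037 v=-12.595041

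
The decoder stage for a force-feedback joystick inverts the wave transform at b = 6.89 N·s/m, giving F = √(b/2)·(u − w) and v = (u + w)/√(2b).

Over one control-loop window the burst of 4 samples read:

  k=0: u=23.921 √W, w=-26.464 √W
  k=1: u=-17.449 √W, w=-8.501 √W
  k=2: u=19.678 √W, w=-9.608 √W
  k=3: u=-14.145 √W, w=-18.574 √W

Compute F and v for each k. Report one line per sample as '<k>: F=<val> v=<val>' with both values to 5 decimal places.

0: F=93.51814 v=-0.68505
1: F=-16.60812 v=-6.99057
2: F=54.35690 v=2.71272
3: F=8.22054 v=-8.81405

k=0: u−w=50.38500, u+w=-2.54300; √(b/2)=1.85607, √(2b)=3.71214; F=1.85607×50.385=93.51814, v=-2.54300/3.71214=-0.68505
k=1: u−w=-8.94800, u+w=-25.95000; √(b/2)=1.85607, √(2b)=3.71214; F=1.85607×(-8.948)=-16.60812, v=-25.95000/3.71214=-6.99057
k=2: u−w=29.28600, u+w=10.07000; √(b/2)=1.85607, √(2b)=3.71214; F=1.85607×29.286=54.35690, v=10.07000/3.71214=2.71272
k=3: u−w=4.42900, u+w=-32.71900; √(b/2)=1.85607, √(2b)=3.71214; F=1.85607×4.429=8.22054, v=-32.71900/3.71214=-8.81405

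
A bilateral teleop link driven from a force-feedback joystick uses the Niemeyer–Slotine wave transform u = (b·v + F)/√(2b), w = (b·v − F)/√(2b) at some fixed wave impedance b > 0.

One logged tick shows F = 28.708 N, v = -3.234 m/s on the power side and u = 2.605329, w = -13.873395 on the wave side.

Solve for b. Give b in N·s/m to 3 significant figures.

b = 6.07 N·s/m

u + w = -11.268066;  u + w = √(2b)·v, so √(2b) = -11.268066/(-3.234) = 3.484250.
b = (√(2b))²/2 = 12.140001/2 = 6.070001.
(Check via u − w = 2F/√(2b): u − w = 16.478724, 2F/√(2b) = 16.478724.)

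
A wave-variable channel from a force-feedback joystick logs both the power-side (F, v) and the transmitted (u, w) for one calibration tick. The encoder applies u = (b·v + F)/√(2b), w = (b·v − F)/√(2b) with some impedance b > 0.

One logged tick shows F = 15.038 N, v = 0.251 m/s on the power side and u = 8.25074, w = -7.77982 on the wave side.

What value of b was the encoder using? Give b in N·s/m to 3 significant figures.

u + w = 0.47092;  u + w = √(2b)·v, so √(2b) = 0.47092/0.251 = 1.87618.
b = (√(2b))²/2 = 3.52003/2 = 1.76002.
(Check via u − w = 2F/√(2b): u − w = 16.03056, 2F/√(2b) = 16.03049.)

b = 1.76 N·s/m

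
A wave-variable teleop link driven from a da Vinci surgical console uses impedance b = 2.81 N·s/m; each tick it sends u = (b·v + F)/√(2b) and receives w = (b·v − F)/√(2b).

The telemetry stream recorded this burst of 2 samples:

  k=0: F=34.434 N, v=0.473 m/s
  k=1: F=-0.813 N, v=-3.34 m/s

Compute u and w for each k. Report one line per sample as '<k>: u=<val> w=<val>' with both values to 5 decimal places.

0: u=15.08577 w=-13.96445
1: u=-4.30194 w=-3.61605

k=0: b·v=2.81×0.473=1.32913; √(2b)=2.37065; u=(1.32913+34.434)/2.37065=15.08577, w=(1.32913−34.434)/2.37065=-13.96445
k=1: b·v=2.81×(-3.34)=-9.38540; √(2b)=2.37065; u=(-9.38540+(-0.813))/2.37065=-4.30194, w=(-9.38540−(-0.813))/2.37065=-3.61605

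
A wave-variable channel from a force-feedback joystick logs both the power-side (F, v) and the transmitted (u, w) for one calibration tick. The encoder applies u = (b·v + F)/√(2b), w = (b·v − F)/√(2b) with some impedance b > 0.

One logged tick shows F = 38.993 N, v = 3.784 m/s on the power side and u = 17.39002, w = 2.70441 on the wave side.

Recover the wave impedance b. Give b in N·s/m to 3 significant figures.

u + w = 20.09443;  u + w = √(2b)·v, so √(2b) = 20.09443/3.784 = 5.31037.
b = (√(2b))²/2 = 28.20000/2 = 14.10000.
(Check via u − w = 2F/√(2b): u − w = 14.68561, 2F/√(2b) = 14.68561.)

b = 14.1 N·s/m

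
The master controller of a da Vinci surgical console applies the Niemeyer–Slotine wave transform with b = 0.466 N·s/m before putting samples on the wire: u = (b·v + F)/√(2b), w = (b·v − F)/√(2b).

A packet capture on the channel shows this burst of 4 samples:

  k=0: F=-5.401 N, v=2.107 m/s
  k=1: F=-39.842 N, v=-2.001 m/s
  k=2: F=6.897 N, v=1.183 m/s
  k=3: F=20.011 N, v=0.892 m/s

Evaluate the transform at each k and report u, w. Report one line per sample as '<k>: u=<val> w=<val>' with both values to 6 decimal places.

k=0: b·v=0.466×2.107=0.981862; √(2b)=0.965401; u=(0.981862+(-5.401))/0.965401=-4.577513, w=(0.981862−(-5.401))/0.965401=6.611614
k=1: b·v=0.466×(-2.001)=-0.932466; √(2b)=0.965401; u=(-0.932466+(-39.842))/0.965401=-42.235761, w=(-0.932466−(-39.842))/0.965401=40.303993
k=2: b·v=0.466×1.183=0.551278; √(2b)=0.965401; u=(0.551278+6.897)/0.965401=7.715213, w=(0.551278−6.897)/0.965401=-6.573143
k=3: b·v=0.466×0.892=0.415672; √(2b)=0.965401; u=(0.415672+20.011)/0.965401=21.158733, w=(0.415672−20.011)/0.965401=-20.297595

0: u=-4.577513 w=6.611614
1: u=-42.235761 w=40.303993
2: u=7.715213 w=-6.573143
3: u=21.158733 w=-20.297595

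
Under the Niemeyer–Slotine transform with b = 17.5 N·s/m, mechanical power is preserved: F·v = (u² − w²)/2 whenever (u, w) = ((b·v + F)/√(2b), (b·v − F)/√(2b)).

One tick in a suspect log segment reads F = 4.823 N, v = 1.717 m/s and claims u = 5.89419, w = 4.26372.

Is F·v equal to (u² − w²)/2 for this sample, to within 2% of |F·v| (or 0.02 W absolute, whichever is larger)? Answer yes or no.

F·v = 4.823×1.717 = 8.2811 W.
(u² − w²)/2 = (34.7415 − 18.1793)/2 = 8.2811 W.
|Δ| = 0.0000;  2% of max(1, |F·v|) = 0.1656.

yes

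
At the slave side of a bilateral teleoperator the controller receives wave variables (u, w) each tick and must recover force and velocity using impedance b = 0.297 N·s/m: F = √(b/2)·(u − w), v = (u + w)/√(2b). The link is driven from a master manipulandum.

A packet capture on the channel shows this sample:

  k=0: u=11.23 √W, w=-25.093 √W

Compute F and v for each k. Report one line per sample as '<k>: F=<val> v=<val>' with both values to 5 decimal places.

0: F=13.99732 v=-17.98722

k=0: u−w=36.32300, u+w=-13.86300; √(b/2)=0.38536, √(2b)=0.77071; F=0.38536×36.323=13.99732, v=-13.86300/0.77071=-17.98722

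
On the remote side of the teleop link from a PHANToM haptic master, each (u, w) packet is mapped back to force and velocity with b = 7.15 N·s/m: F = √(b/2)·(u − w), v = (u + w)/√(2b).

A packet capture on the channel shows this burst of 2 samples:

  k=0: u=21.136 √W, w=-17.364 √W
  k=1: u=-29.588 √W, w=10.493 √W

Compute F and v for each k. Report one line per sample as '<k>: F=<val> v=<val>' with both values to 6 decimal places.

0: F=72.794531 v=0.997479
1: F=-75.783834 v=-5.049538

k=0: u−w=38.500000, u+w=3.772000; √(b/2)=1.890767, √(2b)=3.781534; F=1.890767×38.5=72.794531, v=3.772000/3.781534=0.997479
k=1: u−w=-40.081000, u+w=-19.095000; √(b/2)=1.890767, √(2b)=3.781534; F=1.890767×(-40.081)=-75.783834, v=-19.095000/3.781534=-5.049538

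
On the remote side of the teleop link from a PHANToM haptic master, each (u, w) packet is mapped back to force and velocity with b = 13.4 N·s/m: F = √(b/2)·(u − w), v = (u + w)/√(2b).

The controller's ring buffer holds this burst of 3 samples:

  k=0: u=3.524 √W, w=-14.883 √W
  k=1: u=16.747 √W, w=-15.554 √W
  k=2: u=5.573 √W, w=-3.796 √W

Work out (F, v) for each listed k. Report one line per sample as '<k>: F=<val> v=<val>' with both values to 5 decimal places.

0: F=47.64534 v=-2.19418
1: F=83.60907 v=0.23045
2: F=24.25106 v=0.34326

k=0: u−w=18.40700, u+w=-11.35900; √(b/2)=2.58844, √(2b)=5.17687; F=2.58844×18.407=47.64534, v=-11.35900/5.17687=-2.19418
k=1: u−w=32.30100, u+w=1.19300; √(b/2)=2.58844, √(2b)=5.17687; F=2.58844×32.301=83.60907, v=1.19300/5.17687=0.23045
k=2: u−w=9.36900, u+w=1.77700; √(b/2)=2.58844, √(2b)=5.17687; F=2.58844×9.369=24.25106, v=1.77700/5.17687=0.34326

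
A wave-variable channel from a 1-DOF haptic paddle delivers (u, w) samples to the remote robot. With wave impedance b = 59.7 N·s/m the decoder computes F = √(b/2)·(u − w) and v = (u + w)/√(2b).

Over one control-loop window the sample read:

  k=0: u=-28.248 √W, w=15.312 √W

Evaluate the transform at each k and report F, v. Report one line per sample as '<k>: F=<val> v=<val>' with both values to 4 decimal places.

k=0: u−w=-43.5600, u+w=-12.9360; √(b/2)=5.4635, √(2b)=10.9270; F=5.4635×(-43.56)=-237.9907, v=-12.9360/10.9270=-1.1839

0: F=-237.9907 v=-1.1839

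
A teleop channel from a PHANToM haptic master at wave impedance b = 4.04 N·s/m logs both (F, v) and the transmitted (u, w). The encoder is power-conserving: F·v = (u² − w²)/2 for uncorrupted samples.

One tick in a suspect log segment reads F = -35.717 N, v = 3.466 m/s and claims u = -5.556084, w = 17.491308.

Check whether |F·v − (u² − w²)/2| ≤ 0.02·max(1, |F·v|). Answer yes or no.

F·v = (-35.717)×3.466 = -123.795122 W.
(u² − w²)/2 = (30.870069 − 305.945856)/2 = -137.537893 W.
|Δ| = 13.742771;  2% of max(1, |F·v|) = 2.475902.

no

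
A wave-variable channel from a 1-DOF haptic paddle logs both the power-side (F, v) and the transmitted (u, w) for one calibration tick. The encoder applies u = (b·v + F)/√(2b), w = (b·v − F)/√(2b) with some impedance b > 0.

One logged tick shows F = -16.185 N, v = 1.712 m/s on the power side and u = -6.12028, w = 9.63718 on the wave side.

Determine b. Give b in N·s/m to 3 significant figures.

b = 2.11 N·s/m

u + w = 3.5169;  u + w = √(2b)·v, so √(2b) = 3.5169/1.712 = 2.0543.
b = (√(2b))²/2 = 4.2200/2 = 2.1100.
(Check via u − w = 2F/√(2b): u − w = -15.7575, 2F/√(2b) = -15.7575.)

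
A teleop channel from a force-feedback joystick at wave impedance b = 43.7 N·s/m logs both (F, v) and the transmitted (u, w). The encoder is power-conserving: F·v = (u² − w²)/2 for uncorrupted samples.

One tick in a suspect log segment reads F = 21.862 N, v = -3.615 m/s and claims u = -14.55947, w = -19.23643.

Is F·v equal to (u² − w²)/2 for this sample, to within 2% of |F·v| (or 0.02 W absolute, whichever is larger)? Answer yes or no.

F·v = 21.862×(-3.615) = -79.0311 W.
(u² − w²)/2 = (211.9782 − 370.0402)/2 = -79.0310 W.
|Δ| = 0.0001;  2% of max(1, |F·v|) = 1.5806.

yes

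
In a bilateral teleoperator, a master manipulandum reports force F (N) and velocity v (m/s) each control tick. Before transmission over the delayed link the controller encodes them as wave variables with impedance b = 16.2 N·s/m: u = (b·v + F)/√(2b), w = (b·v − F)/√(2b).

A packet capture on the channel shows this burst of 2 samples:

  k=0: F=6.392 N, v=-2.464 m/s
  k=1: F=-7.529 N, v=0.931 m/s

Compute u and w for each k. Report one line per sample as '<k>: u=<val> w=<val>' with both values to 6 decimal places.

0: u=-5.889707 w=-8.135627
1: u=1.326962 w=3.972383

k=0: b·v=16.2×(-2.464)=-39.916800; √(2b)=5.692100; u=(-39.916800+6.392)/5.692100=-5.889707, w=(-39.916800−6.392)/5.692100=-8.135627
k=1: b·v=16.2×0.931=15.082200; √(2b)=5.692100; u=(15.082200+(-7.529))/5.692100=1.326962, w=(15.082200−(-7.529))/5.692100=3.972383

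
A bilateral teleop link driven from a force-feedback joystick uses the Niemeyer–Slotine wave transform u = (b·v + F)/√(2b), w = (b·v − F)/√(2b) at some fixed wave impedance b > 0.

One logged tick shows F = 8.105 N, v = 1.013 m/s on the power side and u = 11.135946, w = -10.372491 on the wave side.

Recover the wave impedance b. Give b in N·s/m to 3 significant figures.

u + w = 0.763455;  u + w = √(2b)·v, so √(2b) = 0.763455/1.013 = 0.753657.
b = (√(2b))²/2 = 0.568000/2 = 0.284000.
(Check via u − w = 2F/√(2b): u − w = 21.508437, 2F/√(2b) = 21.508445.)

b = 0.284 N·s/m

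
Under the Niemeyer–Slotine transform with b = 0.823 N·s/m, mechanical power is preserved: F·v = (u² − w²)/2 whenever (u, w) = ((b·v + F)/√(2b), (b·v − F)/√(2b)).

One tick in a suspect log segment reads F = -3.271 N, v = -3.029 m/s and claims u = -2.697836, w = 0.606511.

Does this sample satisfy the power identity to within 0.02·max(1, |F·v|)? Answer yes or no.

F·v = (-3.271)×(-3.029) = 9.907859 W.
(u² − w²)/2 = (7.278319 − 0.367856)/2 = 3.455232 W.
|Δ| = 6.452627;  2% of max(1, |F·v|) = 0.198157.

no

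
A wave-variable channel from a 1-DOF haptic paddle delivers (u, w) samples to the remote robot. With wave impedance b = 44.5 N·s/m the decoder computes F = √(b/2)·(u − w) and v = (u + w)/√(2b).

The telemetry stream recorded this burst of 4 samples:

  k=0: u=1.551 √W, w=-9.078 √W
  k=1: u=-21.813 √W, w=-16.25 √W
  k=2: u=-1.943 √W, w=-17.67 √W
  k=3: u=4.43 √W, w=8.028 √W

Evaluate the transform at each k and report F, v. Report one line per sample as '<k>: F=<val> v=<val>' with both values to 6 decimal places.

k=0: u−w=10.629000, u+w=-7.527000; √(b/2)=4.716991, √(2b)=9.433981; F=4.716991×10.629=50.136893, v=-7.527000/9.433981=-0.797860
k=1: u−w=-5.563000, u+w=-38.063000; √(b/2)=4.716991, √(2b)=9.433981; F=4.716991×(-5.563)=-26.240619, v=-38.063000/9.433981=-4.034670
k=2: u−w=15.727000, u+w=-19.613000; √(b/2)=4.716991, √(2b)=9.433981; F=4.716991×15.727=74.184111, v=-19.613000/9.433981=-2.078974
k=3: u−w=-3.598000, u+w=12.458000; √(b/2)=4.716991, √(2b)=9.433981; F=4.716991×(-3.598)=-16.971732, v=12.458000/9.433981=1.320545

0: F=50.136893 v=-0.797860
1: F=-26.240619 v=-4.034670
2: F=74.184111 v=-2.078974
3: F=-16.971732 v=1.320545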